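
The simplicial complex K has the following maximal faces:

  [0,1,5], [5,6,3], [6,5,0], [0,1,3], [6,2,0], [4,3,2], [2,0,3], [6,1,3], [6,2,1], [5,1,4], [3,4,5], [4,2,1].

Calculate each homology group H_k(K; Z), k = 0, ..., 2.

H_0 = Z,  H_1 = Z/2,  H_2 = 0.

Take the total order 0 < 1 < 2 < 3 < 4 < 5 < 6 on the vertex set. Then K (dimension 2) consists of the simplices:

  0-simplices (7): [0], [1], [2], [3], [4], [5], [6]
  1-simplices (18): [0,1], [0,2], [0,3], [0,5], [0,6], [1,2], [1,3], [1,4], [1,5], [1,6], [2,3], [2,4], [2,6], [3,4], [3,5], [3,6], [4,5], [5,6]
  2-simplices (12): [0,1,3], [0,1,5], [0,2,3], [0,2,6], [0,5,6], [1,2,4], [1,2,6], [1,3,6], [1,4,5], [2,3,4], [3,4,5], [3,5,6]

giving chain groups C_0 ≅ Z^7, C_1 ≅ Z^18, C_2 ≅ Z^12.

The boundary map ∂_1: C_1 → C_0 maps an edge to its endpoints' difference, ∂[p,q] = q − p. For instance
  ∂[1,5] = [5] − [1].
This gives a 7×18 integer matrix of rank 6; reducing to Smith normal form yields diagonal entries (1,1,1,1,1,1).

∂_2: C_2 → C_1 maps a triangle to the signed sum of its edges. For instance
  ∂[3,5,6] = [5,6] − [3,6] + [3,5],
  ∂[1,2,6] = [2,6] − [1,6] + [1,2].
This gives a 18×12 integer matrix of rank 12; reducing to Smith normal form yields diagonal entries (1,1,1,1,1,1,1,1,1,1,1,2).

Now H_k = ker ∂_k / im ∂_{k+1}, so:

  H_0: rank C_0 − rank ∂_1 = 7 − 6 = 1, and the invariant factors of ∂_1 are all 1, so H_0 = Z.
  H_1: rank ker ∂_1 − rank ∂_2 = (18 − 6) − 12 = 0, and ∂_2 has invariant factor 2 > 1, so H_1 = Z/2.
  H_2: rank ker ∂_2 − rank ∂_3 = (12 − 12) − 0 = 0, and there is no ∂_3, so H_2 = 0.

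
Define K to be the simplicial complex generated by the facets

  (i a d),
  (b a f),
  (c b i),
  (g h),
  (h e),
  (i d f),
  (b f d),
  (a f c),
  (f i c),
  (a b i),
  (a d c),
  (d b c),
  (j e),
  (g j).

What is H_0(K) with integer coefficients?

H_0 ≅ Z^2.

K has 10 vertices, 19 edges, 10 triangles.
rank ∂_0 = 0, rank ∂_1 = 8 ⇒ b_0 = 10 − 0 − 8 = 2; all invariant factors of ∂_1 are 1 so no torsion. So H_0 ≅ Z^2.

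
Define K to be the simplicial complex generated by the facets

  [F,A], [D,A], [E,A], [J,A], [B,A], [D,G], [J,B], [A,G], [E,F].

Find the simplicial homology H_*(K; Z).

H_0 ≅ Z,  H_1 ≅ Z^3.

Order the vertices as A < B < D < E < F < G < J. Listing each simplex with vertices in this order, K has dimension 1 with simplices:

  0-simplices (7): A, B, D, E, F, G, J
  1-simplices (9): AB, AD, AE, AF, AG, AJ, BJ, DG, EF

so the chain groups are C_0 ≅ Z^7, C_1 ≅ Z^9.

∂_1: C_1 → C_0 is given by ∂[p,q] = [q] − [p].
The resulting 7×9 matrix has rank 6, and its Smith normal form has invariant factors (1,1,1,1,1,1).

Computing H_k = (kernel of ∂_k) / (image of ∂_{k+1}):

  H_0: rank C_0 − rank ∂_1 = 7 − 6 = 1, and the invariant factors of ∂_1 are all 1, so H_0 = Z.
  H_1: rank ker ∂_1 − rank ∂_2 = (9 − 6) − 0 = 3, and there is no ∂_2, so H_1 = Z^3.

As a check, the Euler characteristic is 7 − 9 = -2, which agrees with 1 − 3 = -2.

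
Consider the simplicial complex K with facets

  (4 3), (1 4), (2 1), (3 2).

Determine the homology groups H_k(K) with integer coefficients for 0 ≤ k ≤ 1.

Take the total order 1 < 2 < 3 < 4 on the vertex set. Then K (dimension 1) consists of the simplices:

  0-simplices (4): [1], [2], [3], [4]
  1-simplices (4): [1,2], [1,4], [2,3], [3,4]

so the chain groups are C_0 ≅ Z^4, C_1 ≅ Z^4.

The boundary map ∂_1: C_1 → C_0 sends each edge [p,q] (with p < q) to q − p. For instance
  ∂[1,2] = [2] − [1].
As a 4×4 matrix over Z this has rank 3, with invariant factors (1,1,1).

Reading off H_k = ker ∂_k / im ∂_{k+1}:

  H_0: rank C_0 − rank ∂_1 = 4 − 3 = 1, and the invariant factors of ∂_1 are all 1, so H_0 ≅ Z.
  H_1: rank ker ∂_1 − rank ∂_2 = (4 − 3) − 0 = 1, and there is no ∂_2, so H_1 ≅ Z.

(K is a triangulation of the circle S^1.)

H_0 = Z,  H_1 = Z.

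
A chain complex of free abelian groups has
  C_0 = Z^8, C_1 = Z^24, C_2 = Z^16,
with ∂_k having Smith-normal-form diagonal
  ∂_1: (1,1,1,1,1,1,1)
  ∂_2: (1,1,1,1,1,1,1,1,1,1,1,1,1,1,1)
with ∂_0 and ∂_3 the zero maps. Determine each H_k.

H_0: b_0 = 8 − 0 − 7 = 1; torsion from ∂_1 factors > 1: none. So H_0 ≅ Z.
H_1: b_1 = 24 − 7 − 15 = 2; torsion from ∂_2 factors > 1: none. So H_1 ≅ Z^2.
H_2: b_2 = 16 − 15 − 0 = 1; torsion from ∂_3 factors > 1: none. So H_2 ≅ Z.

H_0 ≅ Z,  H_1 ≅ Z^2,  H_2 ≅ Z.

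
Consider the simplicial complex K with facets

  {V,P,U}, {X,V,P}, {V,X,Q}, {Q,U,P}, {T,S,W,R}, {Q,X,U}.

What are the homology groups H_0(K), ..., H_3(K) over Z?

H_0 ≅ Z^2,  H_1 ≅ Z,  H_2 = 0,  H_3 = 0.

Fix the vertex order P < Q < R < S < T < U < V < W < X and write every simplex with vertices in increasing order. Then dim K = 3 and the simplices of K are:

  0-simplices (9): P, Q, R, S, T, U, V, W, X
  1-simplices (16): PQ, PU, PV, PX, QU, QV, QX, RS, RT, RW, ST, SW, TW, UV, UX, VX
  2-simplices (9): PQU, PUV, PVX, QUX, QVX, RST, RSW, RTW, STW
  3-simplices (1): RSTW

so the chain groups are C_0 ≅ Z^9, C_1 ≅ Z^16, C_2 ≅ Z^9, C_3 ≅ Z^1.

∂_1: C_1 → C_0 sends each edge [p,q] (with p < q) to q − p. For instance
  ∂TW = W − T.
This gives a 9×16 integer matrix of rank 7; reducing to Smith normal form yields diagonal entries (1,1,1,1,1,1,1).

Boundary ∂_2: C_2 → C_1 acts by ∂[p,q,r] = [q,r] − [p,r] + [p,q]. For instance
  ∂PUV = UV − PV + PU,
  ∂STW = TW − SW + ST.
The resulting 16×9 matrix has rank 8, and its Smith normal form has invariant factors (1,1,1,1,1,1,1,1).

Boundary ∂_3: C_3 → C_2 sends each 3-simplex σ to the alternating sum Σ_i (−1)^i (σ with its i-th vertex removed). For instance
  ∂RSTW = STW − RTW + RSW − RST.
As a 9×1 matrix over Z this has rank 1, with invariant factors (1).

Reading off H_k = ker ∂_k / im ∂_{k+1}:

  H_0: rank C_0 − rank ∂_1 = 9 − 7 = 2, and the invariant factors of ∂_1 are all 1, so H_0 = Z^2.
  H_1: rank ker ∂_1 − rank ∂_2 = (16 − 7) − 8 = 1, and the invariant factors of ∂_2 are all 1, so H_1 = Z.
  H_2: rank ker ∂_2 − rank ∂_3 = (9 − 8) − 1 = 0, and the invariant factors of ∂_3 are all 1, so H_2 = 0.
  H_3: rank ker ∂_3 − rank ∂_4 = (1 − 1) − 0 = 0, and there is no ∂_4, so H_3 = 0.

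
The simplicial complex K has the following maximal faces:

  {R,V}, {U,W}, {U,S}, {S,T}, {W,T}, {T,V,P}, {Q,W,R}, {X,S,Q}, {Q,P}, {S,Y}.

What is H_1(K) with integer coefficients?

We work with the vertex ordering P < Q < R < S < T < U < V < W < X < Y. The simplices of K, each written with vertices in increasing order, are:

  0-simplices (10): P, Q, R, S, T, U, V, W, X, Y
  1-simplices (16): PQ, PT, PV, QR, QS, QW, QX, RV, RW, ST, SU, SX, SY, TV, TW, UW
  2-simplices (3): PTV, QRW, QSX

so the chain groups are C_0 ≅ Z^10, C_1 ≅ Z^16, C_2 ≅ Z^3.

∂_1: C_1 → C_0 sends each edge [p,q] (with p < q) to q − p. For instance
  ∂PQ = Q − P.
The resulting 10×16 matrix has rank 9, and its Smith normal form has invariant factors (1,1,1,1,1,1,1,1,1).

The boundary map ∂_2: C_2 → C_1 maps a triangle to the signed sum of its edges. For instance
  ∂PTV = TV − PV + PT,
  ∂QSX = SX − QX + QS.
As a 16×3 matrix over Z this has rank 3, with invariant factors (1,1,1).

Now H_k = ker ∂_k / im ∂_{k+1}, so:

  H_1: rank ker ∂_1 − rank ∂_2 = (16 − 9) − 3 = 4, and the invariant factors of ∂_2 are all 1, so H_1 = Z^4.

H_1 ≅ Z^4.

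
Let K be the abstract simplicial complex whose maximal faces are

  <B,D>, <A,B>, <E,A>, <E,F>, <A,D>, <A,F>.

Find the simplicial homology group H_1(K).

Order the vertices as A < B < D < E < F. Listing each simplex with vertices in this order, K has dimension 1 with simplices:

  0-simplices (5): A, B, D, E, F
  1-simplices (6): AB, AD, AE, AF, BD, EF

giving chain groups C_0 ≅ Z^5, C_1 ≅ Z^6.

∂_1: C_1 → C_0 maps an edge to its endpoints' difference, ∂[p,q] = q − p.
The resulting 5×6 matrix has rank 4, and its Smith normal form has invariant factors (1,1,1,1).

Reading off H_k = ker ∂_k / im ∂_{k+1}:

  H_1: rank ker ∂_1 − rank ∂_2 = (6 − 4) − 0 = 2, and there is no ∂_2, so H_1 = Z^2.

(K is a triangulation of a wedge of 2 circles.)

H_1 = Z^2.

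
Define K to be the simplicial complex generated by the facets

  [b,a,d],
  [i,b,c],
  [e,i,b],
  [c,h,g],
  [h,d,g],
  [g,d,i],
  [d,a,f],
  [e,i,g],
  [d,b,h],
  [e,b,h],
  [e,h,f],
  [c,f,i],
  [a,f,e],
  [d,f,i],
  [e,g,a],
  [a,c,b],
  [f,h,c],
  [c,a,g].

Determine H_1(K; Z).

We work with the vertex ordering a < b < c < d < e < f < g < h < i. The simplices of K, each written with vertices in increasing order, are:

  0-simplices (9): a, b, c, d, e, f, g, h, i
  1-simplices (27): ab, ac, ad, ae, af, ag, bc, bd, be, bh, bi, cf, cg, ch, ci, df, dg, dh, di, ef, eg, eh, ei, fh, fi, gh, gi
  2-simplices (18): abc, abd, acg, adf, aef, aeg, bci, bdh, beh, bei, cfh, cfi, cgh, dfi, dgh, dgi, efh, egi

so the chain groups are C_0 ≅ Z^9, C_1 ≅ Z^27, C_2 ≅ Z^18.

Boundary ∂_1: C_1 → C_0 is given by ∂[p,q] = [q] − [p]. For instance
  ∂ag = g − a.
The resulting 9×27 matrix has rank 8, and its Smith normal form has invariant factors (1,1,1,1,1,1,1,1).

∂_2: C_2 → C_1 acts by ∂[p,q,r] = [q,r] − [p,r] + [p,q]. For instance
  ∂cfh = fh − ch + cf,
  ∂bdh = dh − bh + bd.
As a 27×18 matrix over Z this has rank 17, with invariant factors (1,1,1,1,1,1,1,1,1,1,1,1,1,1,1,1,1).

Now H_k = ker ∂_k / im ∂_{k+1}, so:

  H_1: rank ker ∂_1 − rank ∂_2 = (27 − 8) − 17 = 2, and the invariant factors of ∂_2 are all 1, so H_1 ≅ Z^2.

H_1 = Z^2.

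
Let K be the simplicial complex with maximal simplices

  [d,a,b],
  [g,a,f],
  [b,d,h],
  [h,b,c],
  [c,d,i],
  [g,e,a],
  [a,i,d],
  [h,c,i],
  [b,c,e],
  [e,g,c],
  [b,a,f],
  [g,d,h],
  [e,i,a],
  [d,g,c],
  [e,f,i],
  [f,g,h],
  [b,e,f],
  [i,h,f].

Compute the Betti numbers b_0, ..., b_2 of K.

b_0 = 1, b_1 = 1, b_2 = 0.

Fix the vertex order a < b < c < d < e < f < g < h < i and write every simplex with vertices in increasing order. Then dim K = 2 and the simplices of K are:

  0-simplices (9): a, b, c, d, e, f, g, h, i
  1-simplices (27): ab, ad, ae, af, ag, ai, bc, bd, be, bf, bh, cd, ce, cg, ch, ci, dg, dh, di, ef, eg, ei, fg, fh, fi, gh, hi
  2-simplices (18): abd, abf, adi, aeg, aei, afg, bce, bch, bdh, bef, cdg, cdi, ceg, chi, dgh, efi, fgh, fhi

Hence C_0 ≅ Z^9, C_1 ≅ Z^27, C_2 ≅ Z^18.

Boundary ∂_1: C_1 → C_0 maps an edge to its endpoints' difference, ∂[p,q] = q − p. For instance
  ∂ag = g − a.
This gives a 9×27 integer matrix of rank 8; reducing to Smith normal form yields diagonal entries (1,1,1,1,1,1,1,1).

∂_2: C_2 → C_1 sends each 2-simplex [p,q,r] to [q,r] − [p,r] + [p,q]. For instance
  ∂bdh = dh − bh + bd,
  ∂aei = ei − ai + ae.
This gives a 27×18 integer matrix of rank 18; reducing to Smith normal form yields diagonal entries (1,1,1,1,1,1,1,1,1,1,1,1,1,1,1,1,1,2).

Now H_k = ker ∂_k / im ∂_{k+1}, so:

  H_0: rank C_0 − rank ∂_1 = 9 − 8 = 1, and the invariant factors of ∂_1 are all 1, so H_0 ≅ Z.
  H_1: rank ker ∂_1 − rank ∂_2 = (27 − 8) − 18 = 1, and ∂_2 has invariant factor 2 > 1, so H_1 ≅ Z ⊕ Z/2.
  H_2: rank ker ∂_2 − rank ∂_3 = (18 − 18) − 0 = 0, and there is no ∂_3, so H_2 ≅ 0.

As a check, the Euler characteristic is 9 − 27 + 18 = 0, which agrees with 1 − 1 + 0 = 0.

Hence the Betti numbers are b_0 = 1, b_1 = 1, b_2 = 0.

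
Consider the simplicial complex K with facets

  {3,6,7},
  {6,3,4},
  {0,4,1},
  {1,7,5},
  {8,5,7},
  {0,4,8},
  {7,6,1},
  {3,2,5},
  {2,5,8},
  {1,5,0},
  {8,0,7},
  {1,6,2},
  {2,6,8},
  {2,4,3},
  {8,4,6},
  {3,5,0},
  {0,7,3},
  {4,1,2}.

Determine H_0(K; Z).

H_0 = Z.

Take the total order 0 < 1 < 2 < 3 < 4 < 5 < 6 < 7 < 8 on the vertex set. Then K (dimension 2) consists of the simplices:

  0-simplices (9): [0], [1], [2], [3], [4], [5], [6], [7], [8]
  1-simplices (27): (27 of them)
  2-simplices (18): [0,1,4], [0,1,5], [0,3,5], [0,3,7], [0,4,8], [0,7,8], [1,2,4], [1,2,6], [1,5,7], [1,6,7], [2,3,4], [2,3,5], [2,5,8], [2,6,8], [3,4,6], [3,6,7], [4,6,8], [5,7,8]

so the chain groups are C_0 ≅ Z^9, C_1 ≅ Z^27, C_2 ≅ Z^18.

The boundary map ∂_1: C_1 → C_0 maps an edge to its endpoints' difference, ∂[p,q] = q − p. For instance
  ∂[1,2] = [2] − [1].
As a 9×27 matrix over Z this has rank 8, with invariant factors (1,1,1,1,1,1,1,1).

The boundary map ∂_2: C_2 → C_1 acts by ∂[p,q,r] = [q,r] − [p,r] + [p,q]. For instance
  ∂[3,4,6] = [4,6] − [3,6] + [3,4],
  ∂[1,2,4] = [2,4] − [1,4] + [1,2].
This gives a 27×18 integer matrix of rank 18; reducing to Smith normal form yields diagonal entries (1,1,1,1,1,1,1,1,1,1,1,1,1,1,1,1,1,2).

From H_k ≅ ker(∂_k) / im(∂_{k+1}) we obtain:

  H_0: rank C_0 − rank ∂_1 = 9 − 8 = 1, and the invariant factors of ∂_1 are all 1, so H_0 = Z.

(K is a triangulation of the Klein bottle.)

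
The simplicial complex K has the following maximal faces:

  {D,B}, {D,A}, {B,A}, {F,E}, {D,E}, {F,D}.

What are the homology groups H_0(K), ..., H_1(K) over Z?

We work with the vertex ordering A < B < D < E < F. The simplices of K, each written with vertices in increasing order, are:

  0-simplices (5): A, B, D, E, F
  1-simplices (6): AB, AD, BD, DE, DF, EF

giving chain groups C_0 ≅ Z^5, C_1 ≅ Z^6.

The boundary map ∂_1: C_1 → C_0 maps an edge to its endpoints' difference, ∂[p,q] = q − p. For instance
  ∂DF = F − D.
The resulting 5×6 matrix has rank 4, and its Smith normal form has invariant factors (1,1,1,1).

Reading off H_k = ker ∂_k / im ∂_{k+1}:

  H_0: rank C_0 − rank ∂_1 = 5 − 4 = 1, and the invariant factors of ∂_1 are all 1, so H_0 ≅ Z.
  H_1: rank ker ∂_1 − rank ∂_2 = (6 − 4) − 0 = 2, and there is no ∂_2, so H_1 ≅ Z^2.

As a check, the Euler characteristic is 5 − 6 = -1, which agrees with 1 − 2 = -1.
(K is a triangulation of a wedge of 2 circles.)

H_0 = Z,  H_1 = Z^2.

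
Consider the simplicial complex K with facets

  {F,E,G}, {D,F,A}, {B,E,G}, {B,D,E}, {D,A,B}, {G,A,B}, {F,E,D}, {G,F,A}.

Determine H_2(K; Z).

We work with the vertex ordering A < B < D < E < F < G. The simplices of K, each written with vertices in increasing order, are:

  0-simplices (6): A, B, D, E, F, G
  1-simplices (12): AB, AD, AF, AG, BD, BE, BG, DE, DF, EF, EG, FG
  2-simplices (8): ABD, ABG, ADF, AFG, BDE, BEG, DEF, EFG

so the chain groups are C_0 ≅ Z^6, C_1 ≅ Z^12, C_2 ≅ Z^8.

The boundary map ∂_1: C_1 → C_0 is given by ∂[p,q] = [q] − [p]. For instance
  ∂BG = G − B.
This gives a 6×12 integer matrix of rank 5; reducing to Smith normal form yields diagonal entries (1,1,1,1,1).

∂_2: C_2 → C_1 acts by ∂[p,q,r] = [q,r] − [p,r] + [p,q]. For instance
  ∂ABG = BG − AG + AB,
  ∂BEG = EG − BG + BE.
As a 12×8 matrix over Z this has rank 7, with invariant factors (1,1,1,1,1,1,1).

From H_k ≅ ker(∂_k) / im(∂_{k+1}) we obtain:

  H_2: rank ker ∂_2 − rank ∂_3 = (8 − 7) − 0 = 1, and there is no ∂_3, so H_2 ≅ Z.

H_2 = Z.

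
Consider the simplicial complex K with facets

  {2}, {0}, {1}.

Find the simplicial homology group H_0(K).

K has 3 vertices.
rank ∂_0 = 0, rank ∂_1 = 0 ⇒ b_0 = 3 − 0 − 0 = 3. So H_0 ≅ Z^3.

H_0 ≅ Z^3.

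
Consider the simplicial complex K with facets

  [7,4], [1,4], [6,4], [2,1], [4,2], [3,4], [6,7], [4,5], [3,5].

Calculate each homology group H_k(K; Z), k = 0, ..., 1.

We work with the vertex ordering 1 < 2 < 3 < 4 < 5 < 6 < 7. The simplices of K, each written with vertices in increasing order, are:

  0-simplices (7): [1], [2], [3], [4], [5], [6], [7]
  1-simplices (9): [1,2], [1,4], [2,4], [3,4], [3,5], [4,5], [4,6], [4,7], [6,7]

giving chain groups C_0 ≅ Z^7, C_1 ≅ Z^9.

Boundary ∂_1: C_1 → C_0 sends each edge [p,q] (with p < q) to q − p. For instance
  ∂[1,4] = [4] − [1].
The 7×9 boundary matrix has rank 6 and Smith normal form diag(1,1,1,1,1,1).

From H_k ≅ ker(∂_k) / im(∂_{k+1}) we obtain:

  H_0: rank C_0 − rank ∂_1 = 7 − 6 = 1, and the invariant factors of ∂_1 are all 1, so H_0 = Z.
  H_1: rank ker ∂_1 − rank ∂_2 = (9 − 6) − 0 = 3, and there is no ∂_2, so H_1 = Z^3.

As a check, the Euler characteristic is 7 − 9 = -2, which agrees with 1 − 3 = -2.

H_0 ≅ Z,  H_1 ≅ Z^3.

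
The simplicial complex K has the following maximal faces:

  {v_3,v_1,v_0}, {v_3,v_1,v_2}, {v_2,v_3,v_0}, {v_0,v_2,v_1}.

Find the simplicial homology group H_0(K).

H_0 ≅ Z.

Take the total order v_0 < v_1 < v_2 < v_3 on the vertex set. Then K (dimension 2) consists of the simplices:

  0-simplices (4): [v_0], [v_1], [v_2], [v_3]
  1-simplices (6): [v_0,v_1], [v_0,v_2], [v_0,v_3], [v_1,v_2], [v_1,v_3], [v_2,v_3]
  2-simplices (4): [v_0,v_1,v_2], [v_0,v_1,v_3], [v_0,v_2,v_3], [v_1,v_2,v_3]

giving chain groups C_0 ≅ Z^4, C_1 ≅ Z^6, C_2 ≅ Z^4.

Boundary ∂_1: C_1 → C_0 is given by ∂[p,q] = [q] − [p]. For instance
  ∂[v_1,v_3] = [v_3] − [v_1].
The 4×6 boundary matrix has rank 3 and Smith normal form diag(1,1,1).

The boundary map ∂_2: C_2 → C_1 acts by ∂[p,q,r] = [q,r] − [p,r] + [p,q]. For instance
  ∂[v_0,v_1,v_3] = [v_1,v_3] − [v_0,v_3] + [v_0,v_1],
  ∂[v_0,v_2,v_3] = [v_2,v_3] − [v_0,v_3] + [v_0,v_2].
As a 6×4 matrix over Z this has rank 3, with invariant factors (1,1,1).

Computing H_k = (kernel of ∂_k) / (image of ∂_{k+1}):

  H_0: rank C_0 − rank ∂_1 = 4 − 3 = 1, and the invariant factors of ∂_1 are all 1, so H_0 ≅ Z.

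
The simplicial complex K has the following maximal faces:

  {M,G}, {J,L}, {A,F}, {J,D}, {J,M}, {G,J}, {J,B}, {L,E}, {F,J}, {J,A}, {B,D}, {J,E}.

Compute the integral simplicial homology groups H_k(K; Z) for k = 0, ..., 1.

Take the total order A < B < D < E < F < G < J < L < M on the vertex set. Then K (dimension 1) consists of the simplices:

  0-simplices (9): A, B, D, E, F, G, J, L, M
  1-simplices (12): AF, AJ, BD, BJ, DJ, EJ, EL, FJ, GJ, GM, JL, JM

Hence C_0 ≅ Z^9, C_1 ≅ Z^12.

Boundary ∂_1: C_1 → C_0 maps an edge to its endpoints' difference, ∂[p,q] = q − p.
The 9×12 boundary matrix has rank 8 and Smith normal form diag(1,1,1,1,1,1,1,1).

Computing H_k = (kernel of ∂_k) / (image of ∂_{k+1}):

  H_0: rank C_0 − rank ∂_1 = 9 − 8 = 1, and the invariant factors of ∂_1 are all 1, so H_0 ≅ Z.
  H_1: rank ker ∂_1 − rank ∂_2 = (12 − 8) − 0 = 4, and there is no ∂_2, so H_1 ≅ Z^4.

As a check, the Euler characteristic is 9 − 12 = -3, which agrees with 1 − 4 = -3.

H_0 = Z,  H_1 = Z^4.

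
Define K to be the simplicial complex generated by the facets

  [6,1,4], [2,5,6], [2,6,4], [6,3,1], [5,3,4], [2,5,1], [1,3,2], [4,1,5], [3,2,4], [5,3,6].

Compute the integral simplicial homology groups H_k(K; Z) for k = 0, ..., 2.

Order the vertices as 1 < 2 < 3 < 4 < 5 < 6. Listing each simplex with vertices in this order, K has dimension 2 with simplices:

  0-simplices (6): [1], [2], [3], [4], [5], [6]
  1-simplices (15): [1,2], [1,3], [1,4], [1,5], [1,6], [2,3], [2,4], [2,5], [2,6], [3,4], [3,5], [3,6], [4,5], [4,6], [5,6]
  2-simplices (10): [1,2,3], [1,2,5], [1,3,6], [1,4,5], [1,4,6], [2,3,4], [2,4,6], [2,5,6], [3,4,5], [3,5,6]

Hence C_0 ≅ Z^6, C_1 ≅ Z^15, C_2 ≅ Z^10.

∂_1: C_1 → C_0 maps an edge to its endpoints' difference, ∂[p,q] = q − p.
The resulting 6×15 matrix has rank 5, and its Smith normal form has invariant factors (1,1,1,1,1).

∂_2: C_2 → C_1 sends each 2-simplex [p,q,r] to [q,r] − [p,r] + [p,q]. For instance
  ∂[2,3,4] = [3,4] − [2,4] + [2,3],
  ∂[3,4,5] = [4,5] − [3,5] + [3,4].
The 15×10 boundary matrix has rank 10 and Smith normal form diag(1,1,1,1,1,1,1,1,1,2).

Reading off H_k = ker ∂_k / im ∂_{k+1}:

  H_0: rank C_0 − rank ∂_1 = 6 − 5 = 1, and the invariant factors of ∂_1 are all 1, so H_0 ≅ Z.
  H_1: rank ker ∂_1 − rank ∂_2 = (15 − 5) − 10 = 0, and ∂_2 has invariant factor 2 > 1, so H_1 ≅ Z/2.
  H_2: rank ker ∂_2 − rank ∂_3 = (10 − 10) − 0 = 0, and there is no ∂_3, so H_2 ≅ 0.

As a check, the Euler characteristic is 6 − 15 + 10 = 1, which agrees with 1 − 0 + 0 = 1.

H_0 ≅ Z,  H_1 ≅ Z/2,  H_2 = 0.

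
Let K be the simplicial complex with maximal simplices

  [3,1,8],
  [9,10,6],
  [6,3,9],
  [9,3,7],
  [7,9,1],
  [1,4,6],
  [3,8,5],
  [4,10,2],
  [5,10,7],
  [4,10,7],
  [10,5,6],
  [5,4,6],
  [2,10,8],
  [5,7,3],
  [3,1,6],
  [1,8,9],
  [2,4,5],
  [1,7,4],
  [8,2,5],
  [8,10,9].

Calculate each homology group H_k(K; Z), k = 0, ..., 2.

H_0 ≅ Z,  H_1 ≅ Z × Z/2,  H_2 = 0.

Fix the vertex order 1 < 2 < 3 < 4 < 5 < 6 < 7 < 8 < 9 < 10 and write every simplex with vertices in increasing order. Then dim K = 2 and the simplices of K are:

  0-simplices (10): [1], [2], [3], [4], [5], [6], [7], [8], [9], [10]
  1-simplices (30): (30 of them)
  2-simplices (20): (20 of them)

so the chain groups are C_0 ≅ Z^10, C_1 ≅ Z^30, C_2 ≅ Z^20.

The boundary map ∂_1: C_1 → C_0 sends each edge [p,q] (with p < q) to q − p.
This gives a 10×30 integer matrix of rank 9; reducing to Smith normal form yields diagonal entries (1,1,1,1,1,1,1,1,1).

∂_2: C_2 → C_1 sends each 2-simplex [p,q,r] to [q,r] − [p,r] + [p,q]. For instance
  ∂[2,5,8] = [5,8] − [2,8] + [2,5],
  ∂[1,3,6] = [3,6] − [1,6] + [1,3].
The 30×20 boundary matrix has rank 20 and Smith normal form diag(1,1,1,1,1,1,1,1,1,1,1,1,1,1,1,1,1,1,1,2).

Computing H_k = (kernel of ∂_k) / (image of ∂_{k+1}):

  H_0: rank C_0 − rank ∂_1 = 10 − 9 = 1, and the invariant factors of ∂_1 are all 1, so H_0 = Z.
  H_1: rank ker ∂_1 − rank ∂_2 = (30 − 9) − 20 = 1, and ∂_2 has invariant factor 2 > 1, so H_1 = Z × Z/2.
  H_2: rank ker ∂_2 − rank ∂_3 = (20 − 20) − 0 = 0, and there is no ∂_3, so H_2 = 0.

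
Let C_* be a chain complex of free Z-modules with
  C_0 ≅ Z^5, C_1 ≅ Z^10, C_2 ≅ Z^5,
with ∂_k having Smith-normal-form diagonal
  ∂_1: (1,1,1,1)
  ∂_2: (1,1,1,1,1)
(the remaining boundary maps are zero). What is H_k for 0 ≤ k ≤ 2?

H_0: b_0 = 5 − 0 − 4 = 1; torsion from ∂_1 factors > 1: none. So H_0 = Z.
H_1: b_1 = 10 − 4 − 5 = 1; torsion from ∂_2 factors > 1: none. So H_1 = Z.
H_2: b_2 = 5 − 5 − 0 = 0; torsion from ∂_3 factors > 1: none. So H_2 = 0.

H_0 = Z,  H_1 = Z,  H_2 = 0.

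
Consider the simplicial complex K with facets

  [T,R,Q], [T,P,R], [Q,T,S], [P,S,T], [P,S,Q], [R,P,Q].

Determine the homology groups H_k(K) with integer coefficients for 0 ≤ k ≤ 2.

H_0 = Z,  H_1 = 0,  H_2 = Z.

Fix the vertex order P < Q < R < S < T and write every simplex with vertices in increasing order. Then dim K = 2 and the simplices of K are:

  0-simplices (5): P, Q, R, S, T
  1-simplices (9): PQ, PR, PS, PT, QR, QS, QT, RT, ST
  2-simplices (6): PQR, PQS, PRT, PST, QRT, QST

Hence C_0 ≅ Z^5, C_1 ≅ Z^9, C_2 ≅ Z^6.

∂_1: C_1 → C_0 maps an edge to its endpoints' difference, ∂[p,q] = q − p.
The 5×9 boundary matrix has rank 4 and Smith normal form diag(1,1,1,1).

∂_2: C_2 → C_1 sends each 2-simplex [p,q,r] to [q,r] − [p,r] + [p,q]. For instance
  ∂PST = ST − PT + PS,
  ∂PRT = RT − PT + PR.
As a 9×6 matrix over Z this has rank 5, with invariant factors (1,1,1,1,1).

Now H_k = ker ∂_k / im ∂_{k+1}, so:

  H_0: rank C_0 − rank ∂_1 = 5 − 4 = 1, and the invariant factors of ∂_1 are all 1, so H_0 ≅ Z.
  H_1: rank ker ∂_1 − rank ∂_2 = (9 − 4) − 5 = 0, and the invariant factors of ∂_2 are all 1, so H_1 ≅ 0.
  H_2: rank ker ∂_2 − rank ∂_3 = (6 − 5) − 0 = 1, and there is no ∂_3, so H_2 ≅ Z.

As a check, the Euler characteristic is 5 − 9 + 6 = 2, which agrees with 1 − 0 + 1 = 2.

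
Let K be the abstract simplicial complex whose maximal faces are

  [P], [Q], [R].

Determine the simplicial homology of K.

H_0 = Z^3.

Take the total order P < Q < R on the vertex set. Then K (dimension 0) consists of the simplices:

  0-simplices (3): P, Q, R

Hence C_0 ≅ Z^3.

Reading off H_k = ker ∂_k / im ∂_{k+1}:

  H_0: rank C_0 − rank ∂_1 = 3 − 0 = 3, and there is no ∂_1, so H_0 = Z^3.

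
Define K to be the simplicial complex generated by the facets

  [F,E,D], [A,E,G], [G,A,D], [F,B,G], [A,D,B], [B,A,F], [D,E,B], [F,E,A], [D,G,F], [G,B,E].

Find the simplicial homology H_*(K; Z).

Take the total order A < B < D < E < F < G on the vertex set. Then K (dimension 2) consists of the simplices:

  0-simplices (6): A, B, D, E, F, G
  1-simplices (15): AB, AD, AE, AF, AG, BD, BE, BF, BG, DE, DF, DG, EF, EG, FG
  2-simplices (10): ABD, ABF, ADG, AEF, AEG, BDE, BEG, BFG, DEF, DFG

giving chain groups C_0 ≅ Z^6, C_1 ≅ Z^15, C_2 ≅ Z^10.

Boundary ∂_1: C_1 → C_0 maps an edge to its endpoints' difference, ∂[p,q] = q − p.
As a 6×15 matrix over Z this has rank 5, with invariant factors (1,1,1,1,1).

Boundary ∂_2: C_2 → C_1 sends each 2-simplex [p,q,r] to [q,r] − [p,r] + [p,q]. For instance
  ∂ADG = DG − AG + AD,
  ∂BFG = FG − BG + BF.
The resulting 15×10 matrix has rank 10, and its Smith normal form has invariant factors (1,1,1,1,1,1,1,1,1,2).

Reading off H_k = ker ∂_k / im ∂_{k+1}:

  H_0: rank C_0 − rank ∂_1 = 6 − 5 = 1, and the invariant factors of ∂_1 are all 1, so H_0 ≅ Z.
  H_1: rank ker ∂_1 − rank ∂_2 = (15 − 5) − 10 = 0, and ∂_2 has invariant factor 2 > 1, so H_1 ≅ Z/2.
  H_2: rank ker ∂_2 − rank ∂_3 = (10 − 10) − 0 = 0, and there is no ∂_3, so H_2 ≅ 0.

As a check, the Euler characteristic is 6 − 15 + 10 = 1, which agrees with 1 − 0 + 0 = 1.

H_0 ≅ Z,  H_1 ≅ Z/2,  H_2 = 0.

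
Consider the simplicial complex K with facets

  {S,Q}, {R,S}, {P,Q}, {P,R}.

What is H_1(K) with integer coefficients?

We work with the vertex ordering P < Q < R < S. The simplices of K, each written with vertices in increasing order, are:

  0-simplices (4): P, Q, R, S
  1-simplices (4): PQ, PR, QS, RS

giving chain groups C_0 ≅ Z^4, C_1 ≅ Z^4.

The boundary map ∂_1: C_1 → C_0 sends each edge [p,q] (with p < q) to q − p. For instance
  ∂QS = S − Q.
The resulting 4×4 matrix has rank 3, and its Smith normal form has invariant factors (1,1,1).

Now H_k = ker ∂_k / im ∂_{k+1}, so:

  H_1: rank ker ∂_1 − rank ∂_2 = (4 − 3) − 0 = 1, and there is no ∂_2, so H_1 ≅ Z.

H_1 = Z.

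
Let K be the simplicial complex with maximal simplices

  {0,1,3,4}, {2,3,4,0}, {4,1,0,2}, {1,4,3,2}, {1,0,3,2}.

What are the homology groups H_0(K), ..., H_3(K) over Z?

We work with the vertex ordering 0 < 1 < 2 < 3 < 4. The simplices of K, each written with vertices in increasing order, are:

  0-simplices (5): [0], [1], [2], [3], [4]
  1-simplices (10): [0,1], [0,2], [0,3], [0,4], [1,2], [1,3], [1,4], [2,3], [2,4], [3,4]
  2-simplices (10): [0,1,2], [0,1,3], [0,1,4], [0,2,3], [0,2,4], [0,3,4], [1,2,3], [1,2,4], [1,3,4], [2,3,4]
  3-simplices (5): [0,1,2,3], [0,1,2,4], [0,1,3,4], [0,2,3,4], [1,2,3,4]

so the chain groups are C_0 ≅ Z^5, C_1 ≅ Z^10, C_2 ≅ Z^10, C_3 ≅ Z^5.

∂_1: C_1 → C_0 maps an edge to its endpoints' difference, ∂[p,q] = q − p. For instance
  ∂[1,2] = [2] − [1].
This gives a 5×10 integer matrix of rank 4; reducing to Smith normal form yields diagonal entries (1,1,1,1).

Boundary ∂_2: C_2 → C_1 maps a triangle to the signed sum of its edges. For instance
  ∂[0,1,4] = [1,4] − [0,4] + [0,1],
  ∂[1,2,3] = [2,3] − [1,3] + [1,2].
As a 10×10 matrix over Z this has rank 6, with invariant factors (1,1,1,1,1,1).

Boundary ∂_3: C_3 → C_2 sends each 3-simplex σ to the alternating sum Σ_i (−1)^i (σ with its i-th vertex removed). For instance
  ∂[0,1,3,4] = [1,3,4] − [0,3,4] + [0,1,4] − [0,1,3],
  ∂[0,2,3,4] = [2,3,4] − [0,3,4] + [0,2,4] − [0,2,3].
The resulting 10×5 matrix has rank 4, and its Smith normal form has invariant factors (1,1,1,1).

From H_k ≅ ker(∂_k) / im(∂_{k+1}) we obtain:

  H_0: rank C_0 − rank ∂_1 = 5 − 4 = 1, and the invariant factors of ∂_1 are all 1, so H_0 = Z.
  H_1: rank ker ∂_1 − rank ∂_2 = (10 − 4) − 6 = 0, and the invariant factors of ∂_2 are all 1, so H_1 = 0.
  H_2: rank ker ∂_2 − rank ∂_3 = (10 − 6) − 4 = 0, and the invariant factors of ∂_3 are all 1, so H_2 = 0.
  H_3: rank ker ∂_3 − rank ∂_4 = (5 − 4) − 0 = 1, and there is no ∂_4, so H_3 = Z.

As a check, the Euler characteristic is 5 − 10 + 10 − 5 = 0, which agrees with 1 − 0 + 0 − 1 = 0.
(K is a triangulation of the 3-sphere S^3.)

H_0 ≅ Z,  H_1 = 0,  H_2 = 0,  H_3 ≅ Z.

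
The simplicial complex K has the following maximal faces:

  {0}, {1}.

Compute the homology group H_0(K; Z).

We work with the vertex ordering 0 < 1. The simplices of K, each written with vertices in increasing order, are:

  0-simplices (2): [0], [1]

Hence C_0 ≅ Z^2.

Now H_k = ker ∂_k / im ∂_{k+1}, so:

  H_0: rank C_0 − rank ∂_1 = 2 − 0 = 2, and there is no ∂_1, so H_0 ≅ Z^2.

H_0 ≅ Z^2.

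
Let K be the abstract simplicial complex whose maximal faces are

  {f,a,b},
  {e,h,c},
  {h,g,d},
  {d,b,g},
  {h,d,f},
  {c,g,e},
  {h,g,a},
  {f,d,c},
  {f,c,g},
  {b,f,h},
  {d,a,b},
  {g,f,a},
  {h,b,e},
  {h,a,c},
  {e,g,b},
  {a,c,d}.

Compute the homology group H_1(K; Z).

H_1 = Z^2.

We work with the vertex ordering a < b < c < d < e < f < g < h. The simplices of K, each written with vertices in increasing order, are:

  0-simplices (8): a, b, c, d, e, f, g, h
  1-simplices (24): ab, ac, ad, af, ag, ah, bd, be, bf, bg, bh, cd, ce, cf, cg, ch, df, dg, dh, eg, eh, fg, fh, gh
  2-simplices (16): abd, abf, acd, ach, afg, agh, bdg, beg, beh, bfh, cdf, ceg, ceh, cfg, dfh, dgh

Hence C_0 ≅ Z^8, C_1 ≅ Z^24, C_2 ≅ Z^16.

The boundary map ∂_1: C_1 → C_0 is given by ∂[p,q] = [q] − [p]. For instance
  ∂cf = f − c.
The resulting 8×24 matrix has rank 7, and its Smith normal form has invariant factors (1,1,1,1,1,1,1).

Boundary ∂_2: C_2 → C_1 sends each 2-simplex [p,q,r] to [q,r] − [p,r] + [p,q]. For instance
  ∂acd = cd − ad + ac,
  ∂afg = fg − ag + af.
As a 24×16 matrix over Z this has rank 15, with invariant factors (1,1,1,1,1,1,1,1,1,1,1,1,1,1,1).

Now H_k = ker ∂_k / im ∂_{k+1}, so:

  H_1: rank ker ∂_1 − rank ∂_2 = (24 − 7) − 15 = 2, and the invariant factors of ∂_2 are all 1, so H_1 = Z^2.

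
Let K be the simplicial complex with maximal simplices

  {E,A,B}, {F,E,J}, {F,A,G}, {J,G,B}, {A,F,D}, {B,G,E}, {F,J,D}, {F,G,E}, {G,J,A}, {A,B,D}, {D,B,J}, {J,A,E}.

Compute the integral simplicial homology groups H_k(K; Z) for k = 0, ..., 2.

Take the total order A < B < D < E < F < G < J on the vertex set. Then K (dimension 2) consists of the simplices:

  0-simplices (7): A, B, D, E, F, G, J
  1-simplices (18): AB, AD, AE, AF, AG, AJ, BD, BE, BG, BJ, DF, DJ, EF, EG, EJ, FG, FJ, GJ
  2-simplices (12): ABD, ABE, ADF, AEJ, AFG, AGJ, BDJ, BEG, BGJ, DFJ, EFG, EFJ

so the chain groups are C_0 ≅ Z^7, C_1 ≅ Z^18, C_2 ≅ Z^12.

Boundary ∂_1: C_1 → C_0 sends each edge [p,q] (with p < q) to q − p.
This gives a 7×18 integer matrix of rank 6; reducing to Smith normal form yields diagonal entries (1,1,1,1,1,1).

The boundary map ∂_2: C_2 → C_1 maps a triangle to the signed sum of its edges. For instance
  ∂EFG = FG − EG + EF,
  ∂BEG = EG − BG + BE.
The resulting 18×12 matrix has rank 12, and its Smith normal form has invariant factors (1,1,1,1,1,1,1,1,1,1,1,2).

Now H_k = ker ∂_k / im ∂_{k+1}, so:

  H_0: rank C_0 − rank ∂_1 = 7 − 6 = 1, and the invariant factors of ∂_1 are all 1, so H_0 ≅ Z.
  H_1: rank ker ∂_1 − rank ∂_2 = (18 − 6) − 12 = 0, and ∂_2 has invariant factor 2 > 1, so H_1 ≅ Z/2.
  H_2: rank ker ∂_2 − rank ∂_3 = (12 − 12) − 0 = 0, and there is no ∂_3, so H_2 ≅ 0.

(K is a triangulation of the real projective plane RP^2.)

H_0 = Z,  H_1 = Z/2,  H_2 = 0.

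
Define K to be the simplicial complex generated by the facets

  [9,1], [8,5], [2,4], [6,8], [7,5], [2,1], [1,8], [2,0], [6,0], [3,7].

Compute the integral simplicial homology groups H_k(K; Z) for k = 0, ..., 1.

H_0 = Z,  H_1 = Z.

We work with the vertex ordering 0 < 1 < 2 < 3 < 4 < 5 < 6 < 7 < 8 < 9. The simplices of K, each written with vertices in increasing order, are:

  0-simplices (10): [0], [1], [2], [3], [4], [5], [6], [7], [8], [9]
  1-simplices (10): [0,2], [0,6], [1,2], [1,8], [1,9], [2,4], [3,7], [5,7], [5,8], [6,8]

Hence C_0 ≅ Z^10, C_1 ≅ Z^10.

Boundary ∂_1: C_1 → C_0 sends each edge [p,q] (with p < q) to q − p.
The resulting 10×10 matrix has rank 9, and its Smith normal form has invariant factors (1,1,1,1,1,1,1,1,1).

Now H_k = ker ∂_k / im ∂_{k+1}, so:

  H_0: rank C_0 − rank ∂_1 = 10 − 9 = 1, and the invariant factors of ∂_1 are all 1, so H_0 ≅ Z.
  H_1: rank ker ∂_1 − rank ∂_2 = (10 − 9) − 0 = 1, and there is no ∂_2, so H_1 ≅ Z.

As a check, the Euler characteristic is 10 − 10 = 0, which agrees with 1 − 1 = 0.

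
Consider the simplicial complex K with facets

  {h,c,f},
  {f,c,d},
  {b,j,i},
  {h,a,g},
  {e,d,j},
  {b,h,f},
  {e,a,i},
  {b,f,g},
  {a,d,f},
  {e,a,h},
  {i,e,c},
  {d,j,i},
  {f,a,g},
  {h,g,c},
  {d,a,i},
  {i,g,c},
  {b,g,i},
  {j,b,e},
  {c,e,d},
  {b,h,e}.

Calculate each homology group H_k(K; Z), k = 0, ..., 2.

H_0 = Z,  H_1 = Z ⊕ Z/2,  H_2 = 0.

K has 10 vertices, 30 edges, 20 triangles.
rank ∂_0 = 0, rank ∂_1 = 9 ⇒ b_0 = 10 − 0 − 9 = 1; all invariant factors of ∂_1 are 1 so no torsion. So H_0 ≅ Z.
rank ∂_1 = 9, rank ∂_2 = 20 ⇒ b_1 = 30 − 9 − 20 = 1; ∂_2 has invariant factor(s) [2] giving torsion. So H_1 ≅ Z ⊕ Z/2.
rank ∂_2 = 20, rank ∂_3 = 0 ⇒ b_2 = 20 − 20 − 0 = 0. So H_2 ≅ 0.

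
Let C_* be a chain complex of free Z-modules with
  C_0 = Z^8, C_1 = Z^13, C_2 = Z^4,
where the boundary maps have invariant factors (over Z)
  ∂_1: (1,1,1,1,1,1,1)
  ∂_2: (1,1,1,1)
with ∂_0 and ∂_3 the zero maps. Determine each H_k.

H_0 = Z,  H_1 = Z^2,  H_2 = 0.

H_0: b_0 = 8 − 0 − 7 = 1; torsion from ∂_1 factors > 1: none. So H_0 = Z.
H_1: b_1 = 13 − 7 − 4 = 2; torsion from ∂_2 factors > 1: none. So H_1 = Z^2.
H_2: b_2 = 4 − 4 − 0 = 0; torsion from ∂_3 factors > 1: none. So H_2 = 0.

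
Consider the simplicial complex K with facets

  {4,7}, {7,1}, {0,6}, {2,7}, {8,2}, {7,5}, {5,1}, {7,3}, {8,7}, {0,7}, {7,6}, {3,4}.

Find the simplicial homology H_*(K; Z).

K has 9 vertices, 12 edges.
rank ∂_0 = 0, rank ∂_1 = 8 ⇒ b_0 = 9 − 0 − 8 = 1; all invariant factors of ∂_1 are 1 so no torsion. So H_0 = Z.
rank ∂_1 = 8, rank ∂_2 = 0 ⇒ b_1 = 12 − 8 − 0 = 4. So H_1 = Z^4.

H_0 ≅ Z,  H_1 ≅ Z^4.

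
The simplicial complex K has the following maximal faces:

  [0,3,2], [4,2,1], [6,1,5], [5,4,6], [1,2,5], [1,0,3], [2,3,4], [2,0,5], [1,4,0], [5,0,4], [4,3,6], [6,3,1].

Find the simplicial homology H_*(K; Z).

Order the vertices as 0 < 1 < 2 < 3 < 4 < 5 < 6. Listing each simplex with vertices in this order, K has dimension 2 with simplices:

  0-simplices (7): [0], [1], [2], [3], [4], [5], [6]
  1-simplices (18): [0,1], [0,2], [0,3], [0,4], [0,5], [1,2], [1,3], [1,4], [1,5], [1,6], [2,3], [2,4], [2,5], [3,4], [3,6], [4,5], [4,6], [5,6]
  2-simplices (12): [0,1,3], [0,1,4], [0,2,3], [0,2,5], [0,4,5], [1,2,4], [1,2,5], [1,3,6], [1,5,6], [2,3,4], [3,4,6], [4,5,6]

Hence C_0 ≅ Z^7, C_1 ≅ Z^18, C_2 ≅ Z^12.

∂_1: C_1 → C_0 maps an edge to its endpoints' difference, ∂[p,q] = q − p.
This gives a 7×18 integer matrix of rank 6; reducing to Smith normal form yields diagonal entries (1,1,1,1,1,1).

The boundary map ∂_2: C_2 → C_1 maps a triangle to the signed sum of its edges. For instance
  ∂[1,2,5] = [2,5] − [1,5] + [1,2],
  ∂[0,1,3] = [1,3] − [0,3] + [0,1].
This gives a 18×12 integer matrix of rank 12; reducing to Smith normal form yields diagonal entries (1,1,1,1,1,1,1,1,1,1,1,2).

Now H_k = ker ∂_k / im ∂_{k+1}, so:

  H_0: rank C_0 − rank ∂_1 = 7 − 6 = 1, and the invariant factors of ∂_1 are all 1, so H_0 = Z.
  H_1: rank ker ∂_1 − rank ∂_2 = (18 − 6) − 12 = 0, and ∂_2 has invariant factor 2 > 1, so H_1 = Z_2.
  H_2: rank ker ∂_2 − rank ∂_3 = (12 − 12) − 0 = 0, and there is no ∂_3, so H_2 = 0.

As a check, the Euler characteristic is 7 − 18 + 12 = 1, which agrees with 1 − 0 + 0 = 1.

H_0 = Z,  H_1 = Z_2,  H_2 = 0.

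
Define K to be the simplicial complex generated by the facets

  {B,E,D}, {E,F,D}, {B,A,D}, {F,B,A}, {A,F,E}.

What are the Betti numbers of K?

b_0 = 1, b_1 = 1, b_2 = 0.

K has 5 vertices, 10 edges, 5 triangles.
rank ∂_0 = 0, rank ∂_1 = 4 ⇒ b_0 = 5 − 0 − 4 = 1; all invariant factors of ∂_1 are 1 so no torsion. So H_0 = Z.
rank ∂_1 = 4, rank ∂_2 = 5 ⇒ b_1 = 10 − 4 − 5 = 1; all invariant factors of ∂_2 are 1 so no torsion. So H_1 = Z.
rank ∂_2 = 5, rank ∂_3 = 0 ⇒ b_2 = 5 − 5 − 0 = 0. So H_2 = 0.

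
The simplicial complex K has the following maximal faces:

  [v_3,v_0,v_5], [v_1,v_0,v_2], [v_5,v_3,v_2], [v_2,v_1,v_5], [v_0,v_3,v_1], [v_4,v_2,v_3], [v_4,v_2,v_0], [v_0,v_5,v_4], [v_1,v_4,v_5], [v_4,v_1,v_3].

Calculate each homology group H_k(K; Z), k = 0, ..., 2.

H_0 = Z,  H_1 = Z/2,  H_2 = 0.

Fix the vertex order v_0 < v_1 < v_2 < v_3 < v_4 < v_5 and write every simplex with vertices in increasing order. Then dim K = 2 and the simplices of K are:

  0-simplices (6): [v_0], [v_1], [v_2], [v_3], [v_4], [v_5]
  1-simplices (15): (15 of them)
  2-simplices (10): [v_0,v_1,v_2], [v_0,v_1,v_3], [v_0,v_2,v_4], [v_0,v_3,v_5], [v_0,v_4,v_5], [v_1,v_2,v_5], [v_1,v_3,v_4], [v_1,v_4,v_5], [v_2,v_3,v_4], [v_2,v_3,v_5]

so the chain groups are C_0 ≅ Z^6, C_1 ≅ Z^15, C_2 ≅ Z^10.

∂_1: C_1 → C_0 maps an edge to its endpoints' difference, ∂[p,q] = q − p. For instance
  ∂[v_1,v_5] = [v_5] − [v_1].
This gives a 6×15 integer matrix of rank 5; reducing to Smith normal form yields diagonal entries (1,1,1,1,1).

Boundary ∂_2: C_2 → C_1 sends each 2-simplex [p,q,r] to [q,r] − [p,r] + [p,q]. For instance
  ∂[v_1,v_2,v_5] = [v_2,v_5] − [v_1,v_5] + [v_1,v_2],
  ∂[v_1,v_4,v_5] = [v_4,v_5] − [v_1,v_5] + [v_1,v_4].
As a 15×10 matrix over Z this has rank 10, with invariant factors (1,1,1,1,1,1,1,1,1,2).

Now H_k = ker ∂_k / im ∂_{k+1}, so:

  H_0: rank C_0 − rank ∂_1 = 6 − 5 = 1, and the invariant factors of ∂_1 are all 1, so H_0 ≅ Z.
  H_1: rank ker ∂_1 − rank ∂_2 = (15 − 5) − 10 = 0, and ∂_2 has invariant factor 2 > 1, so H_1 ≅ Z/2.
  H_2: rank ker ∂_2 − rank ∂_3 = (10 − 10) − 0 = 0, and there is no ∂_3, so H_2 ≅ 0.

(K is a triangulation of the real projective plane RP^2.)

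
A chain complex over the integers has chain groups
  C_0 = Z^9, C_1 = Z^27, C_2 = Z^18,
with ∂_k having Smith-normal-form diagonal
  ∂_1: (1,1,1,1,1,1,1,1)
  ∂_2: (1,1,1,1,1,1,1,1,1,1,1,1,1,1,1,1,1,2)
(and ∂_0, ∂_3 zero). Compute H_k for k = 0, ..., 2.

H_0: b_0 = 9 − 0 − 8 = 1; torsion from ∂_1 factors > 1: none. So H_0 ≅ Z.
H_1: b_1 = 27 − 8 − 18 = 1; torsion from ∂_2 factors > 1: [2]. So H_1 ≅ Z ⊕ Z/2Z.
H_2: b_2 = 18 − 18 − 0 = 0; torsion from ∂_3 factors > 1: none. So H_2 ≅ 0.

H_0 ≅ Z,  H_1 ≅ Z ⊕ Z/2Z,  H_2 = 0.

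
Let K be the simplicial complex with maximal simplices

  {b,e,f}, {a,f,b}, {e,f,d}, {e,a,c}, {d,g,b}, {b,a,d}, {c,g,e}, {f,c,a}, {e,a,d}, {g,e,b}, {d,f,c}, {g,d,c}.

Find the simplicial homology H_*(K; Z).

Fix the vertex order a < b < c < d < e < f < g and write every simplex with vertices in increasing order. Then dim K = 2 and the simplices of K are:

  0-simplices (7): a, b, c, d, e, f, g
  1-simplices (18): ab, ac, ad, ae, af, bd, be, bf, bg, cd, ce, cf, cg, de, df, dg, ef, eg
  2-simplices (12): abd, abf, ace, acf, ade, bdg, bef, beg, cdf, cdg, ceg, def

so the chain groups are C_0 ≅ Z^7, C_1 ≅ Z^18, C_2 ≅ Z^12.

Boundary ∂_1: C_1 → C_0 maps an edge to its endpoints' difference, ∂[p,q] = q − p. For instance
  ∂dg = g − d.
The resulting 7×18 matrix has rank 6, and its Smith normal form has invariant factors (1,1,1,1,1,1).

The boundary map ∂_2: C_2 → C_1 acts by ∂[p,q,r] = [q,r] − [p,r] + [p,q]. For instance
  ∂ade = de − ae + ad,
  ∂cdg = dg − cg + cd.
This gives a 18×12 integer matrix of rank 12; reducing to Smith normal form yields diagonal entries (1,1,1,1,1,1,1,1,1,1,1,2).

Reading off H_k = ker ∂_k / im ∂_{k+1}:

  H_0: rank C_0 − rank ∂_1 = 7 − 6 = 1, and the invariant factors of ∂_1 are all 1, so H_0 ≅ Z.
  H_1: rank ker ∂_1 − rank ∂_2 = (18 − 6) − 12 = 0, and ∂_2 has invariant factor 2 > 1, so H_1 ≅ Z/2Z.
  H_2: rank ker ∂_2 − rank ∂_3 = (12 − 12) − 0 = 0, and there is no ∂_3, so H_2 ≅ 0.

As a check, the Euler characteristic is 7 − 18 + 12 = 1, which agrees with 1 − 0 + 0 = 1.
(K is a triangulation of the real projective plane RP^2.)

H_0 ≅ Z,  H_1 ≅ Z/2Z,  H_2 = 0.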